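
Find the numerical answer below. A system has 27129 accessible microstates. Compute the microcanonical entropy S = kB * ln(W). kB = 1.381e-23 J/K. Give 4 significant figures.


Step 1: ln(W) = ln(27129) = 10.21
Step 2: S = kB * ln(W) = 1.381e-23 * 10.21
Step 3: S = 1.41e-22 J/K

1.41e-22


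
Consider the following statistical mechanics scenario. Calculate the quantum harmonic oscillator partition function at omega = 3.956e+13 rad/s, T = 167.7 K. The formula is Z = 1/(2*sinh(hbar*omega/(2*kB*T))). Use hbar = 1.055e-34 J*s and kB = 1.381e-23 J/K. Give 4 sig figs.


Step 1: Compute x = hbar*omega/(kB*T) = 1.055e-34*3.956e+13/(1.381e-23*167.7) = 1.802
Step 2: x/2 = 0.9011
Step 3: sinh(x/2) = 1.028
Step 4: Z = 1/(2*1.028) = 0.4864

0.4864


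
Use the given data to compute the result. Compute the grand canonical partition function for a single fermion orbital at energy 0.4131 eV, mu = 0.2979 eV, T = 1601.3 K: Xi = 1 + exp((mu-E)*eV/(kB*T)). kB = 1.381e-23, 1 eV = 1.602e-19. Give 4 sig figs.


Step 1: (mu - E) = 0.2979 - 0.4131 = -0.1152 eV
Step 2: x = (mu-E)*eV/(kB*T) = -0.1152*1.602e-19/(1.381e-23*1601.3) = -0.8345
Step 3: exp(x) = 0.4341
Step 4: Xi = 1 + 0.4341 = 1.434

1.434


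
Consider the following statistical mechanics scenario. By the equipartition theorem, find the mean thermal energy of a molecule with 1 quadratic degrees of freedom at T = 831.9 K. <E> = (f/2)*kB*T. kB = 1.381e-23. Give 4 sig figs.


Step 1: f/2 = 1/2 = 0.5
Step 2: kB*T = 1.381e-23 * 831.9 = 1.149e-20
Step 3: <E> = 0.5 * 1.149e-20 = 5.744e-21 J

5.744e-21


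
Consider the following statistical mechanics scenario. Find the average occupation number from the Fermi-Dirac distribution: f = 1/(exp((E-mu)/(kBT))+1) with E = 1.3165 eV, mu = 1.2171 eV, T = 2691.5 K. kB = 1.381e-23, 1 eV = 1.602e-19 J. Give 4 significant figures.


Step 1: (E - mu) = 1.3165 - 1.2171 = 0.0994 eV
Step 2: Convert: (E-mu)*eV = 1.592e-20 J
Step 3: x = (E-mu)*eV/(kB*T) = 0.4284
Step 4: f = 1/(exp(0.4284)+1) = 0.3945

0.3945


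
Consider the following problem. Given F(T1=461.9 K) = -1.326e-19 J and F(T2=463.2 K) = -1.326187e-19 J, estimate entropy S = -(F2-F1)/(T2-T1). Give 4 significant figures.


Step 1: dF = F2 - F1 = -1.326187e-19 - (-1.326e-19) = -1.87e-23 J
Step 2: dT = T2 - T1 = 463.2 - 461.9 = 1.3 K
Step 3: S = -dF/dT = -(-1.87e-23)/1.3 = 1.438e-23 J/K

1.438e-23


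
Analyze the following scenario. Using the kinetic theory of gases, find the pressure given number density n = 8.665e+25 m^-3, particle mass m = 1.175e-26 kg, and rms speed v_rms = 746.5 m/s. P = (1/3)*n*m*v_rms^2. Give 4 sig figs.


Step 1: v_rms^2 = 746.5^2 = 5.573e+05
Step 2: n*m = 8.665e+25*1.175e-26 = 1.018
Step 3: P = (1/3)*1.018*5.573e+05 = 1.891e+05 Pa

1.891e+05


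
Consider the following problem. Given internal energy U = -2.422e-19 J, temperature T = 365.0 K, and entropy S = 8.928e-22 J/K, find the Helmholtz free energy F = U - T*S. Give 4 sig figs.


Step 1: T*S = 365.0 * 8.928e-22 = 3.259e-19 J
Step 2: F = U - T*S = -2.422e-19 - 3.259e-19
Step 3: F = -5.681e-19 J

-5.681e-19


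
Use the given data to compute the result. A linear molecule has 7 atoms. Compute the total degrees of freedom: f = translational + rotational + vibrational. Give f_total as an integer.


Step 1: Translational DOF = 3
Step 2: Rotational DOF (linear) = 2
Step 3: Vibrational DOF = 3*7 - 5 = 16
Step 4: Total = 3 + 2 + 16 = 21

21


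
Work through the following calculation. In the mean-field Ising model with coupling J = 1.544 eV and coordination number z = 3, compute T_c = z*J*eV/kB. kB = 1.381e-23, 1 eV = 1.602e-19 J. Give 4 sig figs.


Step 1: z*J = 3*1.544 = 4.632 eV
Step 2: Convert to Joules: 4.632*1.602e-19 = 7.42e-19 J
Step 3: T_c = 7.42e-19 / 1.381e-23 = 5.373e+04 K

5.373e+04


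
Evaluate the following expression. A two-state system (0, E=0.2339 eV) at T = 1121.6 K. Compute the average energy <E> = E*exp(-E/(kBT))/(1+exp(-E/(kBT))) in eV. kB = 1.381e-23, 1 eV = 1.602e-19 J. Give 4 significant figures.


Step 1: beta*E = 0.2339*1.602e-19/(1.381e-23*1121.6) = 2.419
Step 2: exp(-beta*E) = 0.089
Step 3: <E> = 0.2339*0.089/(1+0.089) = 0.01912 eV

0.01912


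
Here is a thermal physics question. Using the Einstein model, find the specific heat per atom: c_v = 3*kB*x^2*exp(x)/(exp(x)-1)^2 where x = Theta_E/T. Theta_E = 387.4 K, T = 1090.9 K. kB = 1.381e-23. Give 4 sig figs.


Step 1: x = Theta_E/T = 387.4/1090.9 = 0.3551
Step 2: x^2 = 0.1261
Step 3: exp(x) = 1.426
Step 4: c_v = 3*1.381e-23*0.1261*1.426/(1.426-1)^2 = 4.1e-23

4.1e-23


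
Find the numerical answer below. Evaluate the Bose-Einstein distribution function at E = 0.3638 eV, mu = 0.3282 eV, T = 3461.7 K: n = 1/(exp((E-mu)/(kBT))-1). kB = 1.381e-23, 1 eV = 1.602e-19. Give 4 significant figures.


Step 1: (E - mu) = 0.0356 eV
Step 2: x = (E-mu)*eV/(kB*T) = 0.0356*1.602e-19/(1.381e-23*3461.7) = 0.1193
Step 3: exp(x) = 1.127
Step 4: n = 1/(exp(x)-1) = 7.892

7.892


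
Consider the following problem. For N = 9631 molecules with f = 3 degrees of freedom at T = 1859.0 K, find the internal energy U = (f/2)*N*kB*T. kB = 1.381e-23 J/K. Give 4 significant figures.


Step 1: f/2 = 3/2 = 1.5
Step 2: N*kB*T = 9631*1.381e-23*1859.0 = 2.473e-16
Step 3: U = 1.5 * 2.473e-16 = 3.709e-16 J

3.709e-16


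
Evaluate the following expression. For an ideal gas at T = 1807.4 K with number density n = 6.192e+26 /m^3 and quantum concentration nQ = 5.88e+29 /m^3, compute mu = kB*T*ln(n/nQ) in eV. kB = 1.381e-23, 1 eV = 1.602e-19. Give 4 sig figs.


Step 1: n/nQ = 6.192e+26/5.88e+29 = 0.001053
Step 2: ln(n/nQ) = -6.856
Step 3: mu = kB*T*ln(n/nQ) = 2.496e-20*-6.856 = -1.711e-19 J
Step 4: Convert to eV: -1.711e-19/1.602e-19 = -1.068 eV

-1.068


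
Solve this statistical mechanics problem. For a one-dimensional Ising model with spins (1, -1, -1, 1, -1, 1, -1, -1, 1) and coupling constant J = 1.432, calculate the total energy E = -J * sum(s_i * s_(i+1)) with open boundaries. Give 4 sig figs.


Step 1: Nearest-neighbor products: -1, 1, -1, -1, -1, -1, 1, -1
Step 2: Sum of products = -4
Step 3: E = -1.432 * -4 = 5.728

5.728


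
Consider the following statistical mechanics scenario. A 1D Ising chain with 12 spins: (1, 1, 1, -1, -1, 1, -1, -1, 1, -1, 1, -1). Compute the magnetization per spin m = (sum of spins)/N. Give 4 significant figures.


Step 1: Count up spins (+1): 6, down spins (-1): 6
Step 2: Total magnetization M = 6 - 6 = 0
Step 3: m = M/N = 0/12 = 0

0


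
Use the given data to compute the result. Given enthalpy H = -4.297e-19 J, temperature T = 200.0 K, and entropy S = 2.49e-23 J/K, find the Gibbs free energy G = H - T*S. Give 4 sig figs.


Step 1: T*S = 200.0 * 2.49e-23 = 4.98e-21 J
Step 2: G = H - T*S = -4.297e-19 - 4.98e-21
Step 3: G = -4.347e-19 J

-4.347e-19


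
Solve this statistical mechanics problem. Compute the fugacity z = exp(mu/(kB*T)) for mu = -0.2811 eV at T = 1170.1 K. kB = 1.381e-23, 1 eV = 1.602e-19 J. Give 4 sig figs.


Step 1: Convert mu to Joules: -0.2811*1.602e-19 = -4.503e-20 J
Step 2: kB*T = 1.381e-23*1170.1 = 1.616e-20 J
Step 3: mu/(kB*T) = -2.787
Step 4: z = exp(-2.787) = 0.06162

0.06162


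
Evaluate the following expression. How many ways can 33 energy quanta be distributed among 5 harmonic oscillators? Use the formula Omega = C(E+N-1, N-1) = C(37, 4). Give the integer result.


Step 1: Use binomial coefficient C(37, 4)
Step 2: Numerator = 37! / 33!
Step 3: Denominator = 4!
Step 4: Omega = 66045

66045


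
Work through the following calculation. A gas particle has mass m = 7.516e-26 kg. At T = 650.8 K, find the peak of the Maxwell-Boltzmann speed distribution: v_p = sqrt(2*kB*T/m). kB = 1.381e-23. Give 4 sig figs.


Step 1: Numerator = 2*kB*T = 2*1.381e-23*650.8 = 1.798e-20
Step 2: Ratio = 1.798e-20 / 7.516e-26 = 2.392e+05
Step 3: v_p = sqrt(2.392e+05) = 489 m/s

489


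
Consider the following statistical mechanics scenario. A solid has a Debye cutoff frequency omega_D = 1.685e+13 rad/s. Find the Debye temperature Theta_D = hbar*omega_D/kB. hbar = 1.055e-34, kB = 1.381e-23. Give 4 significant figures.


Step 1: hbar*omega_D = 1.055e-34 * 1.685e+13 = 1.778e-21 J
Step 2: Theta_D = 1.778e-21 / 1.381e-23
Step 3: Theta_D = 128.7 K

128.7


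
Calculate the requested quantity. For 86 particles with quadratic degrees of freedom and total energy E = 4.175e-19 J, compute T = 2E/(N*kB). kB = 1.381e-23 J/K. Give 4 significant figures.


Step 1: Numerator = 2*E = 2*4.175e-19 = 8.35e-19 J
Step 2: Denominator = N*kB = 86*1.381e-23 = 1.188e-21
Step 3: T = 8.35e-19 / 1.188e-21 = 703.1 K

703.1


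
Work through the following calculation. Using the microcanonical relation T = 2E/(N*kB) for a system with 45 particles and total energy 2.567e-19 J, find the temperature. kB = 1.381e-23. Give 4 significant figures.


Step 1: Numerator = 2*E = 2*2.567e-19 = 5.134e-19 J
Step 2: Denominator = N*kB = 45*1.381e-23 = 6.215e-22
Step 3: T = 5.134e-19 / 6.215e-22 = 826.1 K

826.1


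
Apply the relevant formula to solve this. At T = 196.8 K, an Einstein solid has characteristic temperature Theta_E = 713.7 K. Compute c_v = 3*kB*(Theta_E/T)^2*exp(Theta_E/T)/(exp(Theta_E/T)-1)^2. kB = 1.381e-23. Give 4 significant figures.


Step 1: x = Theta_E/T = 713.7/196.8 = 3.627
Step 2: x^2 = 13.15
Step 3: exp(x) = 37.58
Step 4: c_v = 3*1.381e-23*13.15*37.58/(37.58-1)^2 = 1.53e-23

1.53e-23


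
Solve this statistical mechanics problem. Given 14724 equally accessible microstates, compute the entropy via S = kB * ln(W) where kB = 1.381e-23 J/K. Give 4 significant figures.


Step 1: ln(W) = ln(14724) = 9.597
Step 2: S = kB * ln(W) = 1.381e-23 * 9.597
Step 3: S = 1.325e-22 J/K

1.325e-22


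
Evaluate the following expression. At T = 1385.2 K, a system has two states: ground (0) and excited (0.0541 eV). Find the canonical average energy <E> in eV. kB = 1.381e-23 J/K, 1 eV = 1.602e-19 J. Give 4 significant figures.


Step 1: beta*E = 0.0541*1.602e-19/(1.381e-23*1385.2) = 0.4531
Step 2: exp(-beta*E) = 0.6357
Step 3: <E> = 0.0541*0.6357/(1+0.6357) = 0.02103 eV

0.02103


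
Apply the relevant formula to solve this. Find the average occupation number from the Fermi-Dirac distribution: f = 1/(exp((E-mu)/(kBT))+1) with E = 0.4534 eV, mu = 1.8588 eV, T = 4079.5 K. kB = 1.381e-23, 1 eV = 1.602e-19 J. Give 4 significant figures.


Step 1: (E - mu) = 0.4534 - 1.8588 = -1.405 eV
Step 2: Convert: (E-mu)*eV = -2.251e-19 J
Step 3: x = (E-mu)*eV/(kB*T) = -3.996
Step 4: f = 1/(exp(-3.996)+1) = 0.9819

0.9819


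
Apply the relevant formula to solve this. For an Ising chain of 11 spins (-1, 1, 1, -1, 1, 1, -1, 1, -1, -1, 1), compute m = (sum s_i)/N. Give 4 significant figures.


Step 1: Count up spins (+1): 6, down spins (-1): 5
Step 2: Total magnetization M = 6 - 5 = 1
Step 3: m = M/N = 1/11 = 0.09091

0.09091


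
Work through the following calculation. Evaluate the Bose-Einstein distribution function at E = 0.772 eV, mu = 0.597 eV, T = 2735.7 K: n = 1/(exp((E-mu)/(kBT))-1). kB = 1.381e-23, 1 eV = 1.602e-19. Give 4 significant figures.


Step 1: (E - mu) = 0.175 eV
Step 2: x = (E-mu)*eV/(kB*T) = 0.175*1.602e-19/(1.381e-23*2735.7) = 0.7421
Step 3: exp(x) = 2.1
Step 4: n = 1/(exp(x)-1) = 0.9089

0.9089


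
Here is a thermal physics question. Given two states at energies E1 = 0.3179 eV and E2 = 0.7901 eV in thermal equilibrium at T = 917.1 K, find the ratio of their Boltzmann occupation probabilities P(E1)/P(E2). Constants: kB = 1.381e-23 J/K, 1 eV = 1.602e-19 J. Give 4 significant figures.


Step 1: Compute energy difference dE = E1 - E2 = 0.3179 - 0.7901 = -0.4722 eV
Step 2: Convert to Joules: dE_J = -0.4722 * 1.602e-19 = -7.565e-20 J
Step 3: Compute exponent = -dE_J / (kB * T) = -(-7.565e-20) / (1.381e-23 * 917.1) = 5.973
Step 4: P(E1)/P(E2) = exp(5.973) = 392.6

392.6


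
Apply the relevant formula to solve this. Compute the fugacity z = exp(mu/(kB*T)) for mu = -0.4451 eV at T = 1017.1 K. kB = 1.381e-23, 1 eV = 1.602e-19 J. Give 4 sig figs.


Step 1: Convert mu to Joules: -0.4451*1.602e-19 = -7.131e-20 J
Step 2: kB*T = 1.381e-23*1017.1 = 1.405e-20 J
Step 3: mu/(kB*T) = -5.076
Step 4: z = exp(-5.076) = 0.006242

0.006242


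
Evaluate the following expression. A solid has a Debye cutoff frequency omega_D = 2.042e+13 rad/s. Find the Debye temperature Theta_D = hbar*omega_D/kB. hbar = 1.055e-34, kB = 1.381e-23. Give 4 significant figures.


Step 1: hbar*omega_D = 1.055e-34 * 2.042e+13 = 2.154e-21 J
Step 2: Theta_D = 2.154e-21 / 1.381e-23
Step 3: Theta_D = 156 K

156


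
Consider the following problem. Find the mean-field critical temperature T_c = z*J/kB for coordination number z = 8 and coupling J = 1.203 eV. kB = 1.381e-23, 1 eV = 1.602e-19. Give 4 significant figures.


Step 1: z*J = 8*1.203 = 9.624 eV
Step 2: Convert to Joules: 9.624*1.602e-19 = 1.542e-18 J
Step 3: T_c = 1.542e-18 / 1.381e-23 = 1.116e+05 K

1.116e+05


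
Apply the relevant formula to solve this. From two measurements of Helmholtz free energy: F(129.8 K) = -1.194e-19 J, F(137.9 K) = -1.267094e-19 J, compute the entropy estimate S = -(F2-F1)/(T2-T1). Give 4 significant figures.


Step 1: dF = F2 - F1 = -1.267094e-19 - (-1.194e-19) = -7.3094e-21 J
Step 2: dT = T2 - T1 = 137.9 - 129.8 = 8.1 K
Step 3: S = -dF/dT = -(-7.3094e-21)/8.1 = 9.024e-22 J/K

9.024e-22


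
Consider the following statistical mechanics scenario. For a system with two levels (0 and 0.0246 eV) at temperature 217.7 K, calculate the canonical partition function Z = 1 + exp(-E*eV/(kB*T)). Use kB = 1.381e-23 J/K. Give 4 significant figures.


Step 1: Compute beta*E = E*eV/(kB*T) = 0.0246*1.602e-19/(1.381e-23*217.7) = 1.311
Step 2: exp(-beta*E) = exp(-1.311) = 0.2696
Step 3: Z = 1 + 0.2696 = 1.27

1.27


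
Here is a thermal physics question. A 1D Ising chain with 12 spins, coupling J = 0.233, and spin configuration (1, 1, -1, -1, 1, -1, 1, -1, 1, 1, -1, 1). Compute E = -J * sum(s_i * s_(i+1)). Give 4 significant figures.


Step 1: Nearest-neighbor products: 1, -1, 1, -1, -1, -1, -1, -1, 1, -1, -1
Step 2: Sum of products = -5
Step 3: E = -0.233 * -5 = 1.165

1.165


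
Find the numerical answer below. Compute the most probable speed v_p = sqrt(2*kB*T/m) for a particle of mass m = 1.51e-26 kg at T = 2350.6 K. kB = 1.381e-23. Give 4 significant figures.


Step 1: Numerator = 2*kB*T = 2*1.381e-23*2350.6 = 6.492e-20
Step 2: Ratio = 6.492e-20 / 1.51e-26 = 4.3e+06
Step 3: v_p = sqrt(4.3e+06) = 2074 m/s

2074


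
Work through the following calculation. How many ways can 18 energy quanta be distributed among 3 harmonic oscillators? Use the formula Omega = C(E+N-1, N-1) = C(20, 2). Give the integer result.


Step 1: Use binomial coefficient C(20, 2)
Step 2: Numerator = 20! / 18!
Step 3: Denominator = 2!
Step 4: Omega = 190

190


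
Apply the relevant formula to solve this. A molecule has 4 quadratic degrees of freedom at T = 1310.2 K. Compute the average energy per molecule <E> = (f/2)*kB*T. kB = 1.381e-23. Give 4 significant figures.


Step 1: f/2 = 4/2 = 2
Step 2: kB*T = 1.381e-23 * 1310.2 = 1.809e-20
Step 3: <E> = 2 * 1.809e-20 = 3.619e-20 J

3.619e-20


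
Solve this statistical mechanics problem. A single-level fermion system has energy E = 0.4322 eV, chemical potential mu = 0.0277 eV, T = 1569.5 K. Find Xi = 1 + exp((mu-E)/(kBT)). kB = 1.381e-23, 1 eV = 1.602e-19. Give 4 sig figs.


Step 1: (mu - E) = 0.0277 - 0.4322 = -0.4045 eV
Step 2: x = (mu-E)*eV/(kB*T) = -0.4045*1.602e-19/(1.381e-23*1569.5) = -2.99
Step 3: exp(x) = 0.0503
Step 4: Xi = 1 + 0.0503 = 1.05

1.05


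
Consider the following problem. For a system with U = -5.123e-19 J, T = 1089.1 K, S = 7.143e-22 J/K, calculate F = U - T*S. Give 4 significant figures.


Step 1: T*S = 1089.1 * 7.143e-22 = 7.779e-19 J
Step 2: F = U - T*S = -5.123e-19 - 7.779e-19
Step 3: F = -1.29e-18 J

-1.29e-18


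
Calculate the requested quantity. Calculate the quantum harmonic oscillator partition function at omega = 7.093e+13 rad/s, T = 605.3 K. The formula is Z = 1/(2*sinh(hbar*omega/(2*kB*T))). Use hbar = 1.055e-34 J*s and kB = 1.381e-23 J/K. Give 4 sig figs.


Step 1: Compute x = hbar*omega/(kB*T) = 1.055e-34*7.093e+13/(1.381e-23*605.3) = 0.8952
Step 2: x/2 = 0.4476
Step 3: sinh(x/2) = 0.4627
Step 4: Z = 1/(2*0.4627) = 1.081

1.081


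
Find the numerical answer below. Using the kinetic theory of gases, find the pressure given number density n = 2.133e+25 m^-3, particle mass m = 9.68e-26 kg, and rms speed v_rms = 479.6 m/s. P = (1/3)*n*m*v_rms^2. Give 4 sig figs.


Step 1: v_rms^2 = 479.6^2 = 2.3e+05
Step 2: n*m = 2.133e+25*9.68e-26 = 2.065
Step 3: P = (1/3)*2.065*2.3e+05 = 1.583e+05 Pa

1.583e+05


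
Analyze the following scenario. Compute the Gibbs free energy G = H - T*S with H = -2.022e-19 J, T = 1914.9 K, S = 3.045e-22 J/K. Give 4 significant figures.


Step 1: T*S = 1914.9 * 3.045e-22 = 5.831e-19 J
Step 2: G = H - T*S = -2.022e-19 - 5.831e-19
Step 3: G = -7.853e-19 J

-7.853e-19


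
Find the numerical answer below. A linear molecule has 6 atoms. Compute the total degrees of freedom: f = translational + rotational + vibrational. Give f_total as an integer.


Step 1: Translational DOF = 3
Step 2: Rotational DOF (linear) = 2
Step 3: Vibrational DOF = 3*6 - 5 = 13
Step 4: Total = 3 + 2 + 13 = 18

18


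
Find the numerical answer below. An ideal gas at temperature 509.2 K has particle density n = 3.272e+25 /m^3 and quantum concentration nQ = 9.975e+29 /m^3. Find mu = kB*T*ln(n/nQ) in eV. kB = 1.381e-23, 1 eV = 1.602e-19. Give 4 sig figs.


Step 1: n/nQ = 3.272e+25/9.975e+29 = 3.28e-05
Step 2: ln(n/nQ) = -10.33
Step 3: mu = kB*T*ln(n/nQ) = 7.032e-21*-10.33 = -7.261e-20 J
Step 4: Convert to eV: -7.261e-20/1.602e-19 = -0.4532 eV

-0.4532


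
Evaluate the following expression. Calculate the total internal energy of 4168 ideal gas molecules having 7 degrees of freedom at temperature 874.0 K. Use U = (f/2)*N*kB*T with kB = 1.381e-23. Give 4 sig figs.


Step 1: f/2 = 7/2 = 3.5
Step 2: N*kB*T = 4168*1.381e-23*874.0 = 5.031e-17
Step 3: U = 3.5 * 5.031e-17 = 1.761e-16 J

1.761e-16


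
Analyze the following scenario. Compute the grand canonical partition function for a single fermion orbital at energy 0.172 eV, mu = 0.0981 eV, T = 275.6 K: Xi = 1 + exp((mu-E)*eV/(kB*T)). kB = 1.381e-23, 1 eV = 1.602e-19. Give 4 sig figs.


Step 1: (mu - E) = 0.0981 - 0.172 = -0.0739 eV
Step 2: x = (mu-E)*eV/(kB*T) = -0.0739*1.602e-19/(1.381e-23*275.6) = -3.111
Step 3: exp(x) = 0.04458
Step 4: Xi = 1 + 0.04458 = 1.045

1.045


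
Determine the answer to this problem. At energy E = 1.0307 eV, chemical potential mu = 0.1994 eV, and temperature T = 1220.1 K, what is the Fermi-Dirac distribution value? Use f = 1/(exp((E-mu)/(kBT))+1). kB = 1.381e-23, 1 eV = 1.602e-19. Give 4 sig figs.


Step 1: (E - mu) = 1.0307 - 0.1994 = 0.8313 eV
Step 2: Convert: (E-mu)*eV = 1.332e-19 J
Step 3: x = (E-mu)*eV/(kB*T) = 7.904
Step 4: f = 1/(exp(7.904)+1) = 0.0003692

0.0003692


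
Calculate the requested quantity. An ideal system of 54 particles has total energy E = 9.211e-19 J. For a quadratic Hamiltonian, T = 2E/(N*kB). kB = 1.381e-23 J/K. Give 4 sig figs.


Step 1: Numerator = 2*E = 2*9.211e-19 = 1.842e-18 J
Step 2: Denominator = N*kB = 54*1.381e-23 = 7.457e-22
Step 3: T = 1.842e-18 / 7.457e-22 = 2470 K

2470


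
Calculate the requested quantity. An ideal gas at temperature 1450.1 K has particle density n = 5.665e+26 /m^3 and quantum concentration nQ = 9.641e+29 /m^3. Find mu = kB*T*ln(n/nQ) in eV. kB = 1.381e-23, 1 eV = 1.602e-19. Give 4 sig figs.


Step 1: n/nQ = 5.665e+26/9.641e+29 = 0.0005876
Step 2: ln(n/nQ) = -7.439
Step 3: mu = kB*T*ln(n/nQ) = 2.003e-20*-7.439 = -1.49e-19 J
Step 4: Convert to eV: -1.49e-19/1.602e-19 = -0.93 eV

-0.93


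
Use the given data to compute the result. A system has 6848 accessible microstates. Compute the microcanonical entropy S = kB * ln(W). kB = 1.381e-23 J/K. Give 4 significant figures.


Step 1: ln(W) = ln(6848) = 8.832
Step 2: S = kB * ln(W) = 1.381e-23 * 8.832
Step 3: S = 1.22e-22 J/K

1.22e-22


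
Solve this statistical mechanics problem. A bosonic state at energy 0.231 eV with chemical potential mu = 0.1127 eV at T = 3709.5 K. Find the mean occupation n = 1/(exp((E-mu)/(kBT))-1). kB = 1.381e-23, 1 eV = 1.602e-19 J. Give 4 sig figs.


Step 1: (E - mu) = 0.1183 eV
Step 2: x = (E-mu)*eV/(kB*T) = 0.1183*1.602e-19/(1.381e-23*3709.5) = 0.3699
Step 3: exp(x) = 1.448
Step 4: n = 1/(exp(x)-1) = 2.234

2.234


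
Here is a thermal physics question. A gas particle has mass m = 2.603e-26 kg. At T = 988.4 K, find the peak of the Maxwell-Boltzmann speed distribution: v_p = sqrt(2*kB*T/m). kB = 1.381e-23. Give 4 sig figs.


Step 1: Numerator = 2*kB*T = 2*1.381e-23*988.4 = 2.73e-20
Step 2: Ratio = 2.73e-20 / 2.603e-26 = 1.049e+06
Step 3: v_p = sqrt(1.049e+06) = 1024 m/s

1024


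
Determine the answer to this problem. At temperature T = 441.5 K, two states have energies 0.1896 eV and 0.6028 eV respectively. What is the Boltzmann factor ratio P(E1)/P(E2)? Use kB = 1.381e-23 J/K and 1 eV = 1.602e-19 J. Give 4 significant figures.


Step 1: Compute energy difference dE = E1 - E2 = 0.1896 - 0.6028 = -0.4132 eV
Step 2: Convert to Joules: dE_J = -0.4132 * 1.602e-19 = -6.619e-20 J
Step 3: Compute exponent = -dE_J / (kB * T) = -(-6.619e-20) / (1.381e-23 * 441.5) = 10.86
Step 4: P(E1)/P(E2) = exp(10.86) = 5.188e+04

5.188e+04


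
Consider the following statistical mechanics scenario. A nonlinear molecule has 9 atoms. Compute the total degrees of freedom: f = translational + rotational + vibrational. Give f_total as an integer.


Step 1: Translational DOF = 3
Step 2: Rotational DOF (nonlinear) = 3
Step 3: Vibrational DOF = 3*9 - 6 = 21
Step 4: Total = 3 + 3 + 21 = 27

27


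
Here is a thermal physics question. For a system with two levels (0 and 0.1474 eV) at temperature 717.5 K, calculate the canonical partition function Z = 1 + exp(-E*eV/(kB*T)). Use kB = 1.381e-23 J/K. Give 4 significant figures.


Step 1: Compute beta*E = E*eV/(kB*T) = 0.1474*1.602e-19/(1.381e-23*717.5) = 2.383
Step 2: exp(-beta*E) = exp(-2.383) = 0.09226
Step 3: Z = 1 + 0.09226 = 1.092

1.092


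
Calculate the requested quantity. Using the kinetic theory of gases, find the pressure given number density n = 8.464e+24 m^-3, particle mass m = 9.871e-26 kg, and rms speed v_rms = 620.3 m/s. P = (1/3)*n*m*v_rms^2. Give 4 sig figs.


Step 1: v_rms^2 = 620.3^2 = 3.848e+05
Step 2: n*m = 8.464e+24*9.871e-26 = 0.8355
Step 3: P = (1/3)*0.8355*3.848e+05 = 1.072e+05 Pa

1.072e+05


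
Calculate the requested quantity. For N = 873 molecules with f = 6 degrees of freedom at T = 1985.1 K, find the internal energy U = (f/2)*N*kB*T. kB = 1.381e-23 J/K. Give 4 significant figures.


Step 1: f/2 = 6/2 = 3.0
Step 2: N*kB*T = 873*1.381e-23*1985.1 = 2.393e-17
Step 3: U = 3.0 * 2.393e-17 = 7.18e-17 J

7.18e-17


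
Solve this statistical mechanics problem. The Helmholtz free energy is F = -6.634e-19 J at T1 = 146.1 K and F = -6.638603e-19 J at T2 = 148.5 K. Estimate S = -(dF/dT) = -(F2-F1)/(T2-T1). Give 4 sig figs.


Step 1: dF = F2 - F1 = -6.638603e-19 - (-6.634e-19) = -4.603e-22 J
Step 2: dT = T2 - T1 = 148.5 - 146.1 = 2.4 K
Step 3: S = -dF/dT = -(-4.603e-22)/2.4 = 1.918e-22 J/K

1.918e-22


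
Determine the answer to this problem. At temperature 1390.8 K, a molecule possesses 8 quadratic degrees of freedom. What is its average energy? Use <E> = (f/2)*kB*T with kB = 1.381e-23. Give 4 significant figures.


Step 1: f/2 = 8/2 = 4
Step 2: kB*T = 1.381e-23 * 1390.8 = 1.921e-20
Step 3: <E> = 4 * 1.921e-20 = 7.683e-20 J

7.683e-20


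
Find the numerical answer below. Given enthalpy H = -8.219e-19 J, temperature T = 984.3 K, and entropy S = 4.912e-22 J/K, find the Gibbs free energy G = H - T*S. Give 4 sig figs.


Step 1: T*S = 984.3 * 4.912e-22 = 4.835e-19 J
Step 2: G = H - T*S = -8.219e-19 - 4.835e-19
Step 3: G = -1.305e-18 J

-1.305e-18


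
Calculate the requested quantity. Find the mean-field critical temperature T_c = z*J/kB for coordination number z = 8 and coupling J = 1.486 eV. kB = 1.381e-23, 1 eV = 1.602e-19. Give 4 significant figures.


Step 1: z*J = 8*1.486 = 11.89 eV
Step 2: Convert to Joules: 11.89*1.602e-19 = 1.904e-18 J
Step 3: T_c = 1.904e-18 / 1.381e-23 = 1.379e+05 K

1.379e+05


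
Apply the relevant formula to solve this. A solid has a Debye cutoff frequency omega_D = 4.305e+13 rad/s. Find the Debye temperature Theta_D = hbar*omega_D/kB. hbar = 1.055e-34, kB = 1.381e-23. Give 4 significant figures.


Step 1: hbar*omega_D = 1.055e-34 * 4.305e+13 = 4.542e-21 J
Step 2: Theta_D = 4.542e-21 / 1.381e-23
Step 3: Theta_D = 328.9 K

328.9


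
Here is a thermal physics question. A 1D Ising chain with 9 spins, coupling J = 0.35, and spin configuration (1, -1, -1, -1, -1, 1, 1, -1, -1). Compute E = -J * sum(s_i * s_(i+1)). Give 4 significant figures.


Step 1: Nearest-neighbor products: -1, 1, 1, 1, -1, 1, -1, 1
Step 2: Sum of products = 2
Step 3: E = -0.35 * 2 = -0.7

-0.7


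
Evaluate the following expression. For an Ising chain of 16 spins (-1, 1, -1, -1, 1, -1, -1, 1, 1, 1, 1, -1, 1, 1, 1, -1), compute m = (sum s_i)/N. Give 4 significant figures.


Step 1: Count up spins (+1): 9, down spins (-1): 7
Step 2: Total magnetization M = 9 - 7 = 2
Step 3: m = M/N = 2/16 = 0.125

0.125


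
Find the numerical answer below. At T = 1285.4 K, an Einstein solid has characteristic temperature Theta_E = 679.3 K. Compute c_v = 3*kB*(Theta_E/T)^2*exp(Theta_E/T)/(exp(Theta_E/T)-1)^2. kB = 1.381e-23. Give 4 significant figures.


Step 1: x = Theta_E/T = 679.3/1285.4 = 0.5285
Step 2: x^2 = 0.2793
Step 3: exp(x) = 1.696
Step 4: c_v = 3*1.381e-23*0.2793*1.696/(1.696-1)^2 = 4.048e-23

4.048e-23


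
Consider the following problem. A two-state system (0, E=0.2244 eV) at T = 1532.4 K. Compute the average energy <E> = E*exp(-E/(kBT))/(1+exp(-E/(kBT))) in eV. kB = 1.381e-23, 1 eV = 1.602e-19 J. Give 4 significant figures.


Step 1: beta*E = 0.2244*1.602e-19/(1.381e-23*1532.4) = 1.699
Step 2: exp(-beta*E) = 0.1829
Step 3: <E> = 0.2244*0.1829/(1+0.1829) = 0.0347 eV

0.0347


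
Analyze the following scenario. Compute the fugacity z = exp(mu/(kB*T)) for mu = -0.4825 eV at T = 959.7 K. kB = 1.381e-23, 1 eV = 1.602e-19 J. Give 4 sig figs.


Step 1: Convert mu to Joules: -0.4825*1.602e-19 = -7.73e-20 J
Step 2: kB*T = 1.381e-23*959.7 = 1.325e-20 J
Step 3: mu/(kB*T) = -5.832
Step 4: z = exp(-5.832) = 0.002932

0.002932


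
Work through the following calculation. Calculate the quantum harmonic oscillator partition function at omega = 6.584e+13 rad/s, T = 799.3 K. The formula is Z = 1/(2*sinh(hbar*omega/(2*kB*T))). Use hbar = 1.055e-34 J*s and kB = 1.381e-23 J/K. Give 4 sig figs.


Step 1: Compute x = hbar*omega/(kB*T) = 1.055e-34*6.584e+13/(1.381e-23*799.3) = 0.6293
Step 2: x/2 = 0.3146
Step 3: sinh(x/2) = 0.3199
Step 4: Z = 1/(2*0.3199) = 1.563

1.563


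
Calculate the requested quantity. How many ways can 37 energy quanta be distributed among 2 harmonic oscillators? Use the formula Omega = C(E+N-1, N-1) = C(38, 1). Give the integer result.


Step 1: Use binomial coefficient C(38, 1)
Step 2: Numerator = 38! / 37!
Step 3: Denominator = 1!
Step 4: Omega = 38

38


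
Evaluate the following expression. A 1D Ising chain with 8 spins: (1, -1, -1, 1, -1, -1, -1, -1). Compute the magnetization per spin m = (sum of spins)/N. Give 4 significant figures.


Step 1: Count up spins (+1): 2, down spins (-1): 6
Step 2: Total magnetization M = 2 - 6 = -4
Step 3: m = M/N = -4/8 = -0.5

-0.5


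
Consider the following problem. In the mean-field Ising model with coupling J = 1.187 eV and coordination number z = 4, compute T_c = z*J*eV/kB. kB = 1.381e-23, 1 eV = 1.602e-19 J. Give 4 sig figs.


Step 1: z*J = 4*1.187 = 4.748 eV
Step 2: Convert to Joules: 4.748*1.602e-19 = 7.606e-19 J
Step 3: T_c = 7.606e-19 / 1.381e-23 = 5.508e+04 K

5.508e+04


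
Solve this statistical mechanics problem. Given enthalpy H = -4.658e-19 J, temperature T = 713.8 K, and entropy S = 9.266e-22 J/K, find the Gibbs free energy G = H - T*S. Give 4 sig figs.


Step 1: T*S = 713.8 * 9.266e-22 = 6.614e-19 J
Step 2: G = H - T*S = -4.658e-19 - 6.614e-19
Step 3: G = -1.127e-18 J

-1.127e-18


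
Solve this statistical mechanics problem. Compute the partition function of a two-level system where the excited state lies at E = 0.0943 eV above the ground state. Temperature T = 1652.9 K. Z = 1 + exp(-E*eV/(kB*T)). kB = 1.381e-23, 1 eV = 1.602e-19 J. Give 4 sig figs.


Step 1: Compute beta*E = E*eV/(kB*T) = 0.0943*1.602e-19/(1.381e-23*1652.9) = 0.6618
Step 2: exp(-beta*E) = exp(-0.6618) = 0.5159
Step 3: Z = 1 + 0.5159 = 1.516

1.516


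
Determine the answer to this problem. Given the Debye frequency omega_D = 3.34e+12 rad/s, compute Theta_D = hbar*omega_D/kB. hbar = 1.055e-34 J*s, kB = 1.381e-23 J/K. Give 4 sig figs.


Step 1: hbar*omega_D = 1.055e-34 * 3.34e+12 = 3.524e-22 J
Step 2: Theta_D = 3.524e-22 / 1.381e-23
Step 3: Theta_D = 25.52 K

25.52


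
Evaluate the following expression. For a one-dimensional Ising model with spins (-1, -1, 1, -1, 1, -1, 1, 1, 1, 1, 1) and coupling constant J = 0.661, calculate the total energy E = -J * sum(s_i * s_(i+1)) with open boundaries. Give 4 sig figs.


Step 1: Nearest-neighbor products: 1, -1, -1, -1, -1, -1, 1, 1, 1, 1
Step 2: Sum of products = 0
Step 3: E = -0.661 * 0 = 0

0


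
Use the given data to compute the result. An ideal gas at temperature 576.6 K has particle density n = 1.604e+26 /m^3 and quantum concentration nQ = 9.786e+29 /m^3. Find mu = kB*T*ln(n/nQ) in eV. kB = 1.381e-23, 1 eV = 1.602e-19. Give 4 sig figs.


Step 1: n/nQ = 1.604e+26/9.786e+29 = 0.0001639
Step 2: ln(n/nQ) = -8.716
Step 3: mu = kB*T*ln(n/nQ) = 7.963e-21*-8.716 = -6.941e-20 J
Step 4: Convert to eV: -6.941e-20/1.602e-19 = -0.4332 eV

-0.4332


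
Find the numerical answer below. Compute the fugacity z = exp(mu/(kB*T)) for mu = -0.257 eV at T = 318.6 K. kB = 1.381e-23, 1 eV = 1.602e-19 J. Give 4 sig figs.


Step 1: Convert mu to Joules: -0.257*1.602e-19 = -4.117e-20 J
Step 2: kB*T = 1.381e-23*318.6 = 4.4e-21 J
Step 3: mu/(kB*T) = -9.357
Step 4: z = exp(-9.357) = 8.632e-05

8.632e-05


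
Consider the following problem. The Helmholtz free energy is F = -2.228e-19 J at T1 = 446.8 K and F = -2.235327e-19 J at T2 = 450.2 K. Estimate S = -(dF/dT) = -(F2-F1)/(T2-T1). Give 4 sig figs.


Step 1: dF = F2 - F1 = -2.235327e-19 - (-2.228e-19) = -7.327e-22 J
Step 2: dT = T2 - T1 = 450.2 - 446.8 = 3.4 K
Step 3: S = -dF/dT = -(-7.327e-22)/3.4 = 2.155e-22 J/K

2.155e-22


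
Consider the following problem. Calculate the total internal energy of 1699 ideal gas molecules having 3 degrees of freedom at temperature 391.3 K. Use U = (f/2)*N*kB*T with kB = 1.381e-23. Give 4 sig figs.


Step 1: f/2 = 3/2 = 1.5
Step 2: N*kB*T = 1699*1.381e-23*391.3 = 9.181e-18
Step 3: U = 1.5 * 9.181e-18 = 1.377e-17 J

1.377e-17


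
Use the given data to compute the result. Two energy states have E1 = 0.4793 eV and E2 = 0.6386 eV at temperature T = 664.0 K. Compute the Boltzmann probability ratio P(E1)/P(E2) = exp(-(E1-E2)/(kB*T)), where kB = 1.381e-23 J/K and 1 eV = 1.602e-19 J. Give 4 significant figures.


Step 1: Compute energy difference dE = E1 - E2 = 0.4793 - 0.6386 = -0.1593 eV
Step 2: Convert to Joules: dE_J = -0.1593 * 1.602e-19 = -2.552e-20 J
Step 3: Compute exponent = -dE_J / (kB * T) = -(-2.552e-20) / (1.381e-23 * 664.0) = 2.783
Step 4: P(E1)/P(E2) = exp(2.783) = 16.17

16.17


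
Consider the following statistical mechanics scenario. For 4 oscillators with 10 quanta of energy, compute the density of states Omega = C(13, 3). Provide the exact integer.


Step 1: Use binomial coefficient C(13, 3)
Step 2: Numerator = 13! / 10!
Step 3: Denominator = 3!
Step 4: Omega = 286

286


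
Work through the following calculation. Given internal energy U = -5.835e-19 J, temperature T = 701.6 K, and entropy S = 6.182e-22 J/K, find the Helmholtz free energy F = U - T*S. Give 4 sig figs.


Step 1: T*S = 701.6 * 6.182e-22 = 4.337e-19 J
Step 2: F = U - T*S = -5.835e-19 - 4.337e-19
Step 3: F = -1.017e-18 J

-1.017e-18


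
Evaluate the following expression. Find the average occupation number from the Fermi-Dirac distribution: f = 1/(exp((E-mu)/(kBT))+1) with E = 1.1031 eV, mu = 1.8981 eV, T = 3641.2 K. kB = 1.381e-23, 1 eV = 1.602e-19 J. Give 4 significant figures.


Step 1: (E - mu) = 1.1031 - 1.8981 = -0.795 eV
Step 2: Convert: (E-mu)*eV = -1.274e-19 J
Step 3: x = (E-mu)*eV/(kB*T) = -2.533
Step 4: f = 1/(exp(-2.533)+1) = 0.9264

0.9264


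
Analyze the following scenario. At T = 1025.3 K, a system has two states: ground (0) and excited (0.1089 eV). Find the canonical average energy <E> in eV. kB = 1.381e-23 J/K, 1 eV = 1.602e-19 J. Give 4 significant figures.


Step 1: beta*E = 0.1089*1.602e-19/(1.381e-23*1025.3) = 1.232
Step 2: exp(-beta*E) = 0.2917
Step 3: <E> = 0.1089*0.2917/(1+0.2917) = 0.02459 eV

0.02459


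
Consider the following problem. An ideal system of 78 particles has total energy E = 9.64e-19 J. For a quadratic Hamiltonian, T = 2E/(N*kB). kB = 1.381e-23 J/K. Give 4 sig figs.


Step 1: Numerator = 2*E = 2*9.64e-19 = 1.928e-18 J
Step 2: Denominator = N*kB = 78*1.381e-23 = 1.077e-21
Step 3: T = 1.928e-18 / 1.077e-21 = 1790 K

1790


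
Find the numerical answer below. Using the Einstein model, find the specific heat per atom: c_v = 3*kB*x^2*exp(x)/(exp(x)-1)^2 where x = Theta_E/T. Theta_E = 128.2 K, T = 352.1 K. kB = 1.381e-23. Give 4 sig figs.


Step 1: x = Theta_E/T = 128.2/352.1 = 0.3641
Step 2: x^2 = 0.1326
Step 3: exp(x) = 1.439
Step 4: c_v = 3*1.381e-23*0.1326*1.439/(1.439-1)^2 = 4.098e-23

4.098e-23


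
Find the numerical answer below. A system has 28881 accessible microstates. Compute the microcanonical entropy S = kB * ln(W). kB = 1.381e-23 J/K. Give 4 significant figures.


Step 1: ln(W) = ln(28881) = 10.27
Step 2: S = kB * ln(W) = 1.381e-23 * 10.27
Step 3: S = 1.418e-22 J/K

1.418e-22


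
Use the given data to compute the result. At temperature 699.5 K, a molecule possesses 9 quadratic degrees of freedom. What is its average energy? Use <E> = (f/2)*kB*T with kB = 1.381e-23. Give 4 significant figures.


Step 1: f/2 = 9/2 = 4.5
Step 2: kB*T = 1.381e-23 * 699.5 = 9.66e-21
Step 3: <E> = 4.5 * 9.66e-21 = 4.347e-20 J

4.347e-20


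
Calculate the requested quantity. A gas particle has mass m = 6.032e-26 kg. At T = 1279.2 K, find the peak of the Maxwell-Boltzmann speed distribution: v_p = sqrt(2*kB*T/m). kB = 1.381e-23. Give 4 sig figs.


Step 1: Numerator = 2*kB*T = 2*1.381e-23*1279.2 = 3.533e-20
Step 2: Ratio = 3.533e-20 / 6.032e-26 = 5.857e+05
Step 3: v_p = sqrt(5.857e+05) = 765.3 m/s

765.3


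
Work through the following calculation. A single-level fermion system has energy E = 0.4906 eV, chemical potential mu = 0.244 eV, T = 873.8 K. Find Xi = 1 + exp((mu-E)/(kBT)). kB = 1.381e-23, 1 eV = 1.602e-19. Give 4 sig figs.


Step 1: (mu - E) = 0.244 - 0.4906 = -0.2466 eV
Step 2: x = (mu-E)*eV/(kB*T) = -0.2466*1.602e-19/(1.381e-23*873.8) = -3.274
Step 3: exp(x) = 0.03786
Step 4: Xi = 1 + 0.03786 = 1.038

1.038


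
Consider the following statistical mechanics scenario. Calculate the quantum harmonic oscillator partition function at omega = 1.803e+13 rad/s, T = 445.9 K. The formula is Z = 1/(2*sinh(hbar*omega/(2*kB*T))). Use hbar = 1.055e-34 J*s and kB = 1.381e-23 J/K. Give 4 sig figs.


Step 1: Compute x = hbar*omega/(kB*T) = 1.055e-34*1.803e+13/(1.381e-23*445.9) = 0.3089
Step 2: x/2 = 0.1544
Step 3: sinh(x/2) = 0.1551
Step 4: Z = 1/(2*0.1551) = 3.224

3.224


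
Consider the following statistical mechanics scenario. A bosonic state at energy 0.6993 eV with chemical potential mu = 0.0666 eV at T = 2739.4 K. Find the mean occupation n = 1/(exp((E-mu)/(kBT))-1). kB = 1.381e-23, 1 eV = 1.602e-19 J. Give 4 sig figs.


Step 1: (E - mu) = 0.6327 eV
Step 2: x = (E-mu)*eV/(kB*T) = 0.6327*1.602e-19/(1.381e-23*2739.4) = 2.679
Step 3: exp(x) = 14.57
Step 4: n = 1/(exp(x)-1) = 0.07367

0.07367


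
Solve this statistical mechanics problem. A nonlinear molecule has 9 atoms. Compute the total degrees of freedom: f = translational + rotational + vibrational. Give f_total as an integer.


Step 1: Translational DOF = 3
Step 2: Rotational DOF (nonlinear) = 3
Step 3: Vibrational DOF = 3*9 - 6 = 21
Step 4: Total = 3 + 3 + 21 = 27

27


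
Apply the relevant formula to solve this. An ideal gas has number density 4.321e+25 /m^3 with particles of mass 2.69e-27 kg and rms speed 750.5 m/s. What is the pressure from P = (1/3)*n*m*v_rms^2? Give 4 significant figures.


Step 1: v_rms^2 = 750.5^2 = 5.633e+05
Step 2: n*m = 4.321e+25*2.69e-27 = 0.1162
Step 3: P = (1/3)*0.1162*5.633e+05 = 2.182e+04 Pa

2.182e+04


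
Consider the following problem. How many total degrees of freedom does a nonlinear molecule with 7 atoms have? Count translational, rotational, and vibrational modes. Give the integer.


Step 1: Translational DOF = 3
Step 2: Rotational DOF (nonlinear) = 3
Step 3: Vibrational DOF = 3*7 - 6 = 15
Step 4: Total = 3 + 3 + 15 = 21

21


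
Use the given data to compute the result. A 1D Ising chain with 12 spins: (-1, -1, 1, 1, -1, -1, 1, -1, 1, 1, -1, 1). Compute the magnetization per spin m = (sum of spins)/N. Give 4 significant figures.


Step 1: Count up spins (+1): 6, down spins (-1): 6
Step 2: Total magnetization M = 6 - 6 = 0
Step 3: m = M/N = 0/12 = 0

0


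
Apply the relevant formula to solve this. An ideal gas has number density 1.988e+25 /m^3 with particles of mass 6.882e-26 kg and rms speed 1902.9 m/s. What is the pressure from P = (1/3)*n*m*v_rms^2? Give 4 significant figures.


Step 1: v_rms^2 = 1902.9^2 = 3.621e+06
Step 2: n*m = 1.988e+25*6.882e-26 = 1.368
Step 3: P = (1/3)*1.368*3.621e+06 = 1.651e+06 Pa

1.651e+06


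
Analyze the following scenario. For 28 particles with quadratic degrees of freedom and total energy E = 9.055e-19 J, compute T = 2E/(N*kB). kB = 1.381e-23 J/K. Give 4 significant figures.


Step 1: Numerator = 2*E = 2*9.055e-19 = 1.811e-18 J
Step 2: Denominator = N*kB = 28*1.381e-23 = 3.867e-22
Step 3: T = 1.811e-18 / 3.867e-22 = 4683 K

4683


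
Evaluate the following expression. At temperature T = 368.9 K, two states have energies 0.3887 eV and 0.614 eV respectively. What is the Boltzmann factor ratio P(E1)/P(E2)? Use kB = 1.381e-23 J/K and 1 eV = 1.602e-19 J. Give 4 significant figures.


Step 1: Compute energy difference dE = E1 - E2 = 0.3887 - 0.614 = -0.2253 eV
Step 2: Convert to Joules: dE_J = -0.2253 * 1.602e-19 = -3.609e-20 J
Step 3: Compute exponent = -dE_J / (kB * T) = -(-3.609e-20) / (1.381e-23 * 368.9) = 7.085
Step 4: P(E1)/P(E2) = exp(7.085) = 1194

1194


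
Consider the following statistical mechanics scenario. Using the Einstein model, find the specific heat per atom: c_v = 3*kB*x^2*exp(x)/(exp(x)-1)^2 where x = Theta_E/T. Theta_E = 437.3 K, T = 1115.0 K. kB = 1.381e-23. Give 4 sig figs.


Step 1: x = Theta_E/T = 437.3/1115.0 = 0.3922
Step 2: x^2 = 0.1538
Step 3: exp(x) = 1.48
Step 4: c_v = 3*1.381e-23*0.1538*1.48/(1.48-1)^2 = 4.09e-23

4.09e-23


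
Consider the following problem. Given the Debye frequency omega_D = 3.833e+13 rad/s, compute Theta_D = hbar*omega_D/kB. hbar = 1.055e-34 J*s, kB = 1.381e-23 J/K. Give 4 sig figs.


Step 1: hbar*omega_D = 1.055e-34 * 3.833e+13 = 4.044e-21 J
Step 2: Theta_D = 4.044e-21 / 1.381e-23
Step 3: Theta_D = 292.8 K

292.8


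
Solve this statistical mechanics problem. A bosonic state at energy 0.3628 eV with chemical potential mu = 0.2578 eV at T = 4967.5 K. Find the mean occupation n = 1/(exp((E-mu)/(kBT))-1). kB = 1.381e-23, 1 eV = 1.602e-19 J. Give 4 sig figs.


Step 1: (E - mu) = 0.105 eV
Step 2: x = (E-mu)*eV/(kB*T) = 0.105*1.602e-19/(1.381e-23*4967.5) = 0.2452
Step 3: exp(x) = 1.278
Step 4: n = 1/(exp(x)-1) = 3.599

3.599


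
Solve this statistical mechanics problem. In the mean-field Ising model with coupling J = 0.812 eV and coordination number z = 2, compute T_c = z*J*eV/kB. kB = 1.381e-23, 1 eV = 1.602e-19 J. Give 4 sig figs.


Step 1: z*J = 2*0.812 = 1.624 eV
Step 2: Convert to Joules: 1.624*1.602e-19 = 2.602e-19 J
Step 3: T_c = 2.602e-19 / 1.381e-23 = 1.884e+04 K

1.884e+04
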